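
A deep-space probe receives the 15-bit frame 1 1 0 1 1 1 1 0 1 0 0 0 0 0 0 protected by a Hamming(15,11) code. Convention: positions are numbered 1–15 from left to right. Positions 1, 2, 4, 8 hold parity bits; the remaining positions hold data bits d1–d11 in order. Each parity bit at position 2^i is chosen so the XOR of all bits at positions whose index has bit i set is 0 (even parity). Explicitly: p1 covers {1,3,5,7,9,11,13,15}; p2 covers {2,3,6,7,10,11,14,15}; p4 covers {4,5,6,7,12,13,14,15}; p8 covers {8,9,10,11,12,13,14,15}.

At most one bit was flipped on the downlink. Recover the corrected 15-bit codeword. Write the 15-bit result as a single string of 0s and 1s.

110111101100000

s1 (pos 1,3,5,7,9,11,13,15): 1⊕0⊕1⊕1⊕1⊕0⊕0⊕0 = 0
s2 (pos 2,3,6,7,10,11,14,15): 1⊕0⊕1⊕1⊕0⊕0⊕0⊕0 = 1
s4 (pos 4,5,6,7,12,13,14,15): 1⊕1⊕1⊕1⊕0⊕0⊕0⊕0 = 0
s8 (pos 8,9,10,11,12,13,14,15): 0⊕1⊕0⊕0⊕0⊕0⊕0⊕0 = 1
Syndrome s8…s1 = 1010 → error at position 10.
Flip position 10: 110111101000000 → 110111101100000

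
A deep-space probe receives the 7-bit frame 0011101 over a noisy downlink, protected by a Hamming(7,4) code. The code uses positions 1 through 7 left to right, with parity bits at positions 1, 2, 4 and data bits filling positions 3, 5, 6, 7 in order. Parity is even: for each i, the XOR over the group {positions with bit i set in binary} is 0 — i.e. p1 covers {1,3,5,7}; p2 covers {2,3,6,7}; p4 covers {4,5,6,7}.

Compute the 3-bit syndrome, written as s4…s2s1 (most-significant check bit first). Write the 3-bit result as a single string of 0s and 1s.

s1 (pos 1,3,5,7): 0⊕1⊕1⊕1 = 1
s2 (pos 2,3,6,7): 0⊕1⊕0⊕1 = 0
s4 (pos 4,5,6,7): 1⊕1⊕0⊕1 = 1
Syndrome s4…s1 = 101 → error at position 5.

101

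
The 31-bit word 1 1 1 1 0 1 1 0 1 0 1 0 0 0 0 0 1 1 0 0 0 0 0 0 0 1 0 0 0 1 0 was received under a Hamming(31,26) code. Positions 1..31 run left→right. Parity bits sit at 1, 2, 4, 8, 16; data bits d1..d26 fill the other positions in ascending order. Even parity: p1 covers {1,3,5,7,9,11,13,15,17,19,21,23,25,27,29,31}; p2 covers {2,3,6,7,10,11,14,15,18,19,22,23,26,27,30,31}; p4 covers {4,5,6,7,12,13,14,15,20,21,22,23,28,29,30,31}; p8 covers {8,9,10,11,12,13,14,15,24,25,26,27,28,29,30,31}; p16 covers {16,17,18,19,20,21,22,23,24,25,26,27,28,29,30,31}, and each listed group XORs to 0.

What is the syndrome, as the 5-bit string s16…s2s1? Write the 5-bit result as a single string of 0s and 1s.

s1 (pos 1,3,5,7,9,11,13,15,17,19,21,23,25,27,29,31): 1⊕1⊕0⊕1⊕1⊕1⊕0⊕0⊕1⊕0⊕0⊕0⊕0⊕0⊕0⊕0 = 0
s2 (pos 2,3,6,7,10,11,14,15,18,19,22,23,26,27,30,31): 1⊕1⊕1⊕1⊕0⊕1⊕0⊕0⊕1⊕0⊕0⊕0⊕1⊕0⊕1⊕0 = 0
s4 (pos 4,5,6,7,12,13,14,15,20,21,22,23,28,29,30,31): 1⊕0⊕1⊕1⊕0⊕0⊕0⊕0⊕0⊕0⊕0⊕0⊕0⊕0⊕1⊕0 = 0
s8 (pos 8,9,10,11,12,13,14,15,24,25,26,27,28,29,30,31): 0⊕1⊕0⊕1⊕0⊕0⊕0⊕0⊕0⊕0⊕1⊕0⊕0⊕0⊕1⊕0 = 0
s16 (pos 16,17,18,19,20,21,22,23,24,25,26,27,28,29,30,31): 0⊕1⊕1⊕0⊕0⊕0⊕0⊕0⊕0⊕0⊕1⊕0⊕0⊕0⊕1⊕0 = 0
Syndrome s16…s1 = 00000 → no error.

00000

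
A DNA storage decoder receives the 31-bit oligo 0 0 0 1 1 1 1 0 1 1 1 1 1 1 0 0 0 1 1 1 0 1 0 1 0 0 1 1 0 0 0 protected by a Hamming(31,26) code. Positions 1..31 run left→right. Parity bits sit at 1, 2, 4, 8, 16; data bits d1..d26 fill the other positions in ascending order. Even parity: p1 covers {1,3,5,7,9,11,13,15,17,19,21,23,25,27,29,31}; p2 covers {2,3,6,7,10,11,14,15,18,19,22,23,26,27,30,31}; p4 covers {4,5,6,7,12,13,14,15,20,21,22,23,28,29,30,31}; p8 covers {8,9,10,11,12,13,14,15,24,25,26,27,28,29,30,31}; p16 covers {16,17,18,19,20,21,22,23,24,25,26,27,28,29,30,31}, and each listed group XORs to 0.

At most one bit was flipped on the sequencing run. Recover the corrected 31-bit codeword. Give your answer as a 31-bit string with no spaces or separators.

0001111011111100011101010001000

s1 (pos 1,3,5,7,9,11,13,15,17,19,21,23,25,27,29,31): 0⊕0⊕1⊕1⊕1⊕1⊕1⊕0⊕0⊕1⊕0⊕0⊕0⊕1⊕0⊕0 = 1
s2 (pos 2,3,6,7,10,11,14,15,18,19,22,23,26,27,30,31): 0⊕0⊕1⊕1⊕1⊕1⊕1⊕0⊕1⊕1⊕1⊕0⊕0⊕1⊕0⊕0 = 1
s4 (pos 4,5,6,7,12,13,14,15,20,21,22,23,28,29,30,31): 1⊕1⊕1⊕1⊕1⊕1⊕1⊕0⊕1⊕0⊕1⊕0⊕1⊕0⊕0⊕0 = 0
s8 (pos 8,9,10,11,12,13,14,15,24,25,26,27,28,29,30,31): 0⊕1⊕1⊕1⊕1⊕1⊕1⊕0⊕1⊕0⊕0⊕1⊕1⊕0⊕0⊕0 = 1
s16 (pos 16,17,18,19,20,21,22,23,24,25,26,27,28,29,30,31): 0⊕0⊕1⊕1⊕1⊕0⊕1⊕0⊕1⊕0⊕0⊕1⊕1⊕0⊕0⊕0 = 1
Syndrome s16…s1 = 11011 → error at position 27.
Flip position 27: 0001111011111100011101010011000 → 0001111011111100011101010001000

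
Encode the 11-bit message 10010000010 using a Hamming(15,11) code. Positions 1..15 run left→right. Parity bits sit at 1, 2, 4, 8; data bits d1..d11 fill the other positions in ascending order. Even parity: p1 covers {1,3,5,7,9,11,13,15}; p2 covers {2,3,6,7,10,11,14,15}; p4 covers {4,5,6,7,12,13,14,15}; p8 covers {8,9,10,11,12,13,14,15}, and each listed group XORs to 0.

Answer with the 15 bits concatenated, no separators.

Place data at non-parity positions: p1 p2 1 p4 0 0 1 p8 0 0 0 0 0 1 0
p1 (pos 1,3,5,7,9,11,13,15): XOR of data positions = 1⊕0⊕1⊕0⊕0⊕0⊕0 = 0
p2 (pos 2,3,6,7,10,11,14,15): XOR of data positions = 1⊕0⊕1⊕0⊕0⊕1⊕0 = 1
p4 (pos 4,5,6,7,12,13,14,15): XOR of data positions = 0⊕0⊕1⊕0⊕0⊕1⊕0 = 0
p8 (pos 8,9,10,11,12,13,14,15): XOR of data positions = 0⊕0⊕0⊕0⊕0⊕1⊕0 = 1
Codeword: 011000110000010

011000110000010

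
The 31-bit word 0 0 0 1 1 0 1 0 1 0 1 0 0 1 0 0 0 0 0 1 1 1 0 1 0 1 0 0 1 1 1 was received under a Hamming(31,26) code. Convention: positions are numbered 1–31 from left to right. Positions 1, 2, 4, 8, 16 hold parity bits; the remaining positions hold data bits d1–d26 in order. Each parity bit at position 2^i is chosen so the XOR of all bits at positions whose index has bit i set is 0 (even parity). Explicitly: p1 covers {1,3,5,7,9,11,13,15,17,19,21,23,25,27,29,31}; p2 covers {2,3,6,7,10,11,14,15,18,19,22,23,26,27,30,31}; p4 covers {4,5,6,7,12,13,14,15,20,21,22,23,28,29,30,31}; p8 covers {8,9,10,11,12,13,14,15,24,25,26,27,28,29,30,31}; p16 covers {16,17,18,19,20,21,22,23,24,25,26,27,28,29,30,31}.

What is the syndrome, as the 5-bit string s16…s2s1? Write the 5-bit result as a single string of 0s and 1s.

00011

s1 (pos 1,3,5,7,9,11,13,15,17,19,21,23,25,27,29,31): 0⊕0⊕1⊕1⊕1⊕1⊕0⊕0⊕0⊕0⊕1⊕0⊕0⊕0⊕1⊕1 = 1
s2 (pos 2,3,6,7,10,11,14,15,18,19,22,23,26,27,30,31): 0⊕0⊕0⊕1⊕0⊕1⊕1⊕0⊕0⊕0⊕1⊕0⊕1⊕0⊕1⊕1 = 1
s4 (pos 4,5,6,7,12,13,14,15,20,21,22,23,28,29,30,31): 1⊕1⊕0⊕1⊕0⊕0⊕1⊕0⊕1⊕1⊕1⊕0⊕0⊕1⊕1⊕1 = 0
s8 (pos 8,9,10,11,12,13,14,15,24,25,26,27,28,29,30,31): 0⊕1⊕0⊕1⊕0⊕0⊕1⊕0⊕1⊕0⊕1⊕0⊕0⊕1⊕1⊕1 = 0
s16 (pos 16,17,18,19,20,21,22,23,24,25,26,27,28,29,30,31): 0⊕0⊕0⊕0⊕1⊕1⊕1⊕0⊕1⊕0⊕1⊕0⊕0⊕1⊕1⊕1 = 0
Syndrome s16…s1 = 00011 → error at position 3.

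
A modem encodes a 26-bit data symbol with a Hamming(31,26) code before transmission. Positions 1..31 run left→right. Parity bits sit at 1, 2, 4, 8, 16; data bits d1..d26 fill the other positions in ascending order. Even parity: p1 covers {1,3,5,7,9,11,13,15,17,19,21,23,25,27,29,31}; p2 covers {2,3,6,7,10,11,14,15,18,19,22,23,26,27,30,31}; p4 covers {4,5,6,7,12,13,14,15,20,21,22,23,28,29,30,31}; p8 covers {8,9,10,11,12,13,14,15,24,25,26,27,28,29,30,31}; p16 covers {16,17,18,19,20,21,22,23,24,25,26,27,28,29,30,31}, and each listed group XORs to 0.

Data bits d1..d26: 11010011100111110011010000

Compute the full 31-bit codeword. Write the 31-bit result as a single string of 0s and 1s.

Place data at non-parity positions: p1 p2 1 p4 1 0 1 p8 0 0 1 1 1 0 0 p16 1 1 1 1 1 0 0 1 1 0 1 0 0 0 0
p1 (pos 1,3,5,7,9,11,13,15,17,19,21,23,25,27,29,31): XOR of data positions = 1⊕1⊕1⊕0⊕1⊕1⊕0⊕1⊕1⊕1⊕0⊕1⊕1⊕0⊕0 = 0
p2 (pos 2,3,6,7,10,11,14,15,18,19,22,23,26,27,30,31): XOR of data positions = 1⊕0⊕1⊕0⊕1⊕0⊕0⊕1⊕1⊕0⊕0⊕0⊕1⊕0⊕0 = 0
p4 (pos 4,5,6,7,12,13,14,15,20,21,22,23,28,29,30,31): XOR of data positions = 1⊕0⊕1⊕1⊕1⊕0⊕0⊕1⊕1⊕0⊕0⊕0⊕0⊕0⊕0 = 0
p8 (pos 8,9,10,11,12,13,14,15,24,25,26,27,28,29,30,31): XOR of data positions = 0⊕0⊕1⊕1⊕1⊕0⊕0⊕1⊕1⊕0⊕1⊕0⊕0⊕0⊕0 = 0
p16 (pos 16,17,18,19,20,21,22,23,24,25,26,27,28,29,30,31): XOR of data positions = 1⊕1⊕1⊕1⊕1⊕0⊕0⊕1⊕1⊕0⊕1⊕0⊕0⊕0⊕0 = 0
Codeword: 0010101000111000111110011010000

0010101000111000111110011010000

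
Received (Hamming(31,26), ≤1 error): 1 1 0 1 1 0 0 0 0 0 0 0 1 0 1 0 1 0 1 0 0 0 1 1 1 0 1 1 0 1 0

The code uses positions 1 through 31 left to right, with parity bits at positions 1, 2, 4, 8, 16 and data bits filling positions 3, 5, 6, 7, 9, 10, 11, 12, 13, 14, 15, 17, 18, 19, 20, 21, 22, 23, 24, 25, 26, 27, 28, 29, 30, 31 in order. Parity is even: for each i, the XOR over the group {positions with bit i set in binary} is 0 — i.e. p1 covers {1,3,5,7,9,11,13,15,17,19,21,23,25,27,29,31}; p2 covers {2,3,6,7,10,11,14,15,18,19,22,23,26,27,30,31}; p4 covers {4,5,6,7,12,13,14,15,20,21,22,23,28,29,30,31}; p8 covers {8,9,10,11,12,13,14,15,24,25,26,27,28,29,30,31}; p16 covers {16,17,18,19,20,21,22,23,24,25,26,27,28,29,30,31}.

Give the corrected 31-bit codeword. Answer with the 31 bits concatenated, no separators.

s1 (pos 1,3,5,7,9,11,13,15,17,19,21,23,25,27,29,31): 1⊕0⊕1⊕0⊕0⊕0⊕1⊕1⊕1⊕1⊕0⊕1⊕1⊕1⊕0⊕0 = 1
s2 (pos 2,3,6,7,10,11,14,15,18,19,22,23,26,27,30,31): 1⊕0⊕0⊕0⊕0⊕0⊕0⊕1⊕0⊕1⊕0⊕1⊕0⊕1⊕1⊕0 = 0
s4 (pos 4,5,6,7,12,13,14,15,20,21,22,23,28,29,30,31): 1⊕1⊕0⊕0⊕0⊕1⊕0⊕1⊕0⊕0⊕0⊕1⊕1⊕0⊕1⊕0 = 1
s8 (pos 8,9,10,11,12,13,14,15,24,25,26,27,28,29,30,31): 0⊕0⊕0⊕0⊕0⊕1⊕0⊕1⊕1⊕1⊕0⊕1⊕1⊕0⊕1⊕0 = 1
s16 (pos 16,17,18,19,20,21,22,23,24,25,26,27,28,29,30,31): 0⊕1⊕0⊕1⊕0⊕0⊕0⊕1⊕1⊕1⊕0⊕1⊕1⊕0⊕1⊕0 = 0
Syndrome s16…s1 = 01101 → error at position 13.
Flip position 13: 1101100000001010101000111011010 → 1101100000000010101000111011010

1101100000000010101000111011010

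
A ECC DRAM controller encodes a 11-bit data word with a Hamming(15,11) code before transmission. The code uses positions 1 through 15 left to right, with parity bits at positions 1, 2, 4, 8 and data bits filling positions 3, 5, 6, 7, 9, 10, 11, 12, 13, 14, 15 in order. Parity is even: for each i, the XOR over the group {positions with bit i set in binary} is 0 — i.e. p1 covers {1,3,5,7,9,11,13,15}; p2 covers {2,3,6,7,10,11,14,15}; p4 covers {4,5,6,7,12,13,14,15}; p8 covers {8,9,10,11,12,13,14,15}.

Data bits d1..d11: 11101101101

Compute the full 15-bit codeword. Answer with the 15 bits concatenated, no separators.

101111011101101

Place data at non-parity positions: p1 p2 1 p4 1 1 0 p8 1 1 0 1 1 0 1
p1 (pos 1,3,5,7,9,11,13,15): XOR of data positions = 1⊕1⊕0⊕1⊕0⊕1⊕1 = 1
p2 (pos 2,3,6,7,10,11,14,15): XOR of data positions = 1⊕1⊕0⊕1⊕0⊕0⊕1 = 0
p4 (pos 4,5,6,7,12,13,14,15): XOR of data positions = 1⊕1⊕0⊕1⊕1⊕0⊕1 = 1
p8 (pos 8,9,10,11,12,13,14,15): XOR of data positions = 1⊕1⊕0⊕1⊕1⊕0⊕1 = 1
Codeword: 101111011101101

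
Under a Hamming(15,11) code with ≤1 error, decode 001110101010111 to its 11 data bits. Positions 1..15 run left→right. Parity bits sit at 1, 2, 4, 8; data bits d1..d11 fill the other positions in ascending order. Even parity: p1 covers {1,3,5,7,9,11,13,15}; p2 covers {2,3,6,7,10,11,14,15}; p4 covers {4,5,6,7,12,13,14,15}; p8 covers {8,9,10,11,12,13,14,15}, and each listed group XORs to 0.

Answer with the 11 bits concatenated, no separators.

s1 (pos 1,3,5,7,9,11,13,15): 0⊕1⊕1⊕1⊕1⊕1⊕1⊕1 = 1
s2 (pos 2,3,6,7,10,11,14,15): 0⊕1⊕0⊕1⊕0⊕1⊕1⊕1 = 1
s4 (pos 4,5,6,7,12,13,14,15): 1⊕1⊕0⊕1⊕0⊕1⊕1⊕1 = 0
s8 (pos 8,9,10,11,12,13,14,15): 0⊕1⊕0⊕1⊕0⊕1⊕1⊕1 = 1
Syndrome s8…s1 = 1011 → error at position 11.
Flip position 11: 001110101010111 → 001110101000111
Read data bits from positions 3,5,6,7,9,10,11,12,13,14,15: 11011000111

11011000111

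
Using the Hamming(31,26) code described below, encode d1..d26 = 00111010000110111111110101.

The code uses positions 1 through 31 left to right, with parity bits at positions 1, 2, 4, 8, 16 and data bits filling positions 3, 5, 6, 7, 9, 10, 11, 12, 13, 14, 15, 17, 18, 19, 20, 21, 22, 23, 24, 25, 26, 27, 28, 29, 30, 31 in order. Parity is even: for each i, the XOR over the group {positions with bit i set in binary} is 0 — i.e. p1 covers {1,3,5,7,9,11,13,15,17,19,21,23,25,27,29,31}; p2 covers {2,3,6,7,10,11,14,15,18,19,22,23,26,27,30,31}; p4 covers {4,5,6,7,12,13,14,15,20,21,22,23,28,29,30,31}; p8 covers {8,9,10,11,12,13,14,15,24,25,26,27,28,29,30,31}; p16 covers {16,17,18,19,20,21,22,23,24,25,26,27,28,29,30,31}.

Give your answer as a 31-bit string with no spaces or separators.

Place data at non-parity positions: p1 p2 0 p4 0 1 1 p8 1 0 1 0 0 0 0 p16 1 1 0 1 1 1 1 1 1 1 1 0 1 0 1
p1 (pos 1,3,5,7,9,11,13,15,17,19,21,23,25,27,29,31): XOR of data positions = 0⊕0⊕1⊕1⊕1⊕0⊕0⊕1⊕0⊕1⊕1⊕1⊕1⊕1⊕1 = 0
p2 (pos 2,3,6,7,10,11,14,15,18,19,22,23,26,27,30,31): XOR of data positions = 0⊕1⊕1⊕0⊕1⊕0⊕0⊕1⊕0⊕1⊕1⊕1⊕1⊕0⊕1 = 1
p4 (pos 4,5,6,7,12,13,14,15,20,21,22,23,28,29,30,31): XOR of data positions = 0⊕1⊕1⊕0⊕0⊕0⊕0⊕1⊕1⊕1⊕1⊕0⊕1⊕0⊕1 = 0
p8 (pos 8,9,10,11,12,13,14,15,24,25,26,27,28,29,30,31): XOR of data positions = 1⊕0⊕1⊕0⊕0⊕0⊕0⊕1⊕1⊕1⊕1⊕0⊕1⊕0⊕1 = 0
p16 (pos 16,17,18,19,20,21,22,23,24,25,26,27,28,29,30,31): XOR of data positions = 1⊕1⊕0⊕1⊕1⊕1⊕1⊕1⊕1⊕1⊕1⊕0⊕1⊕0⊕1 = 0
Codeword: 0100011010100000110111111110101

0100011010100000110111111110101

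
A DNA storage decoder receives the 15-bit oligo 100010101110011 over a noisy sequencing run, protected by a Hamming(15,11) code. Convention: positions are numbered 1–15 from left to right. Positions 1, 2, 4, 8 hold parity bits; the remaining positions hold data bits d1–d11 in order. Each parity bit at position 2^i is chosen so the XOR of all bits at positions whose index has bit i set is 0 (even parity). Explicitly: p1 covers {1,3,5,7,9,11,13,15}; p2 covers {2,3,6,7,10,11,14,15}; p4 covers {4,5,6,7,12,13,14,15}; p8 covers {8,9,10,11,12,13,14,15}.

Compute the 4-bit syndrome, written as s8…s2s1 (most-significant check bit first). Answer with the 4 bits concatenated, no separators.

s1 (pos 1,3,5,7,9,11,13,15): 1⊕0⊕1⊕1⊕1⊕1⊕0⊕1 = 0
s2 (pos 2,3,6,7,10,11,14,15): 0⊕0⊕0⊕1⊕1⊕1⊕1⊕1 = 1
s4 (pos 4,5,6,7,12,13,14,15): 0⊕1⊕0⊕1⊕0⊕0⊕1⊕1 = 0
s8 (pos 8,9,10,11,12,13,14,15): 0⊕1⊕1⊕1⊕0⊕0⊕1⊕1 = 1
Syndrome s8…s1 = 1010 → error at position 10.

1010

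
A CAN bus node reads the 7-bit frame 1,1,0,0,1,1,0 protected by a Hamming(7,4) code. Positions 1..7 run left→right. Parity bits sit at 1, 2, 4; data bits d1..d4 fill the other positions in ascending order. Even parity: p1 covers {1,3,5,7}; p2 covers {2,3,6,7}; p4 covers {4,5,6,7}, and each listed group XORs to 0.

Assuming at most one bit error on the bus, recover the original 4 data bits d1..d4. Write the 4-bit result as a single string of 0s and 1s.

0110

s1 (pos 1,3,5,7): 1⊕0⊕1⊕0 = 0
s2 (pos 2,3,6,7): 1⊕0⊕1⊕0 = 0
s4 (pos 4,5,6,7): 0⊕1⊕1⊕0 = 0
Syndrome s4…s1 = 000 → no error.
Read data bits from positions 3,5,6,7: 0110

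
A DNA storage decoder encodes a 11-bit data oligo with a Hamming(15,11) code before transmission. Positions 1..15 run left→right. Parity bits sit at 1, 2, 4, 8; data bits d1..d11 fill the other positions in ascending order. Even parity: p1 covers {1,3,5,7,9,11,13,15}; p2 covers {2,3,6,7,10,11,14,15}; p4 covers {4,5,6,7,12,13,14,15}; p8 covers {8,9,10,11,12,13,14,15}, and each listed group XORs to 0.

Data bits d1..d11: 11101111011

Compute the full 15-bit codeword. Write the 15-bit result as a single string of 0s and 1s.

101111001111011

Place data at non-parity positions: p1 p2 1 p4 1 1 0 p8 1 1 1 1 0 1 1
p1 (pos 1,3,5,7,9,11,13,15): XOR of data positions = 1⊕1⊕0⊕1⊕1⊕0⊕1 = 1
p2 (pos 2,3,6,7,10,11,14,15): XOR of data positions = 1⊕1⊕0⊕1⊕1⊕1⊕1 = 0
p4 (pos 4,5,6,7,12,13,14,15): XOR of data positions = 1⊕1⊕0⊕1⊕0⊕1⊕1 = 1
p8 (pos 8,9,10,11,12,13,14,15): XOR of data positions = 1⊕1⊕1⊕1⊕0⊕1⊕1 = 0
Codeword: 101111001111011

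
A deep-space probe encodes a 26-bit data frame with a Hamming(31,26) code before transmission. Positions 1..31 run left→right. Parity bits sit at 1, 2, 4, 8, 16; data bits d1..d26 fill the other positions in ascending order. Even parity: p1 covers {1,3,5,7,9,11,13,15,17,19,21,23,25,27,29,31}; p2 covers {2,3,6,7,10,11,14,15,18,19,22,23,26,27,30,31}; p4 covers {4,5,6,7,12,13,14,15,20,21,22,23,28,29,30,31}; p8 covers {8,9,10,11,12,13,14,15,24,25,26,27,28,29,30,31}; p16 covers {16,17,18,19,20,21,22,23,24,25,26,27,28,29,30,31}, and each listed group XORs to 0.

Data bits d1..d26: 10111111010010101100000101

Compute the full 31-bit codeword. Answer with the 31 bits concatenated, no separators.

1011011111110100010101100000101

Place data at non-parity positions: p1 p2 1 p4 0 1 1 p8 1 1 1 1 0 1 0 p16 0 1 0 1 0 1 1 0 0 0 0 0 1 0 1
p1 (pos 1,3,5,7,9,11,13,15,17,19,21,23,25,27,29,31): XOR of data positions = 1⊕0⊕1⊕1⊕1⊕0⊕0⊕0⊕0⊕0⊕1⊕0⊕0⊕1⊕1 = 1
p2 (pos 2,3,6,7,10,11,14,15,18,19,22,23,26,27,30,31): XOR of data positions = 1⊕1⊕1⊕1⊕1⊕1⊕0⊕1⊕0⊕1⊕1⊕0⊕0⊕0⊕1 = 0
p4 (pos 4,5,6,7,12,13,14,15,20,21,22,23,28,29,30,31): XOR of data positions = 0⊕1⊕1⊕1⊕0⊕1⊕0⊕1⊕0⊕1⊕1⊕0⊕1⊕0⊕1 = 1
p8 (pos 8,9,10,11,12,13,14,15,24,25,26,27,28,29,30,31): XOR of data positions = 1⊕1⊕1⊕1⊕0⊕1⊕0⊕0⊕0⊕0⊕0⊕0⊕1⊕0⊕1 = 1
p16 (pos 16,17,18,19,20,21,22,23,24,25,26,27,28,29,30,31): XOR of data positions = 0⊕1⊕0⊕1⊕0⊕1⊕1⊕0⊕0⊕0⊕0⊕0⊕1⊕0⊕1 = 0
Codeword: 1011011111110100010101100000101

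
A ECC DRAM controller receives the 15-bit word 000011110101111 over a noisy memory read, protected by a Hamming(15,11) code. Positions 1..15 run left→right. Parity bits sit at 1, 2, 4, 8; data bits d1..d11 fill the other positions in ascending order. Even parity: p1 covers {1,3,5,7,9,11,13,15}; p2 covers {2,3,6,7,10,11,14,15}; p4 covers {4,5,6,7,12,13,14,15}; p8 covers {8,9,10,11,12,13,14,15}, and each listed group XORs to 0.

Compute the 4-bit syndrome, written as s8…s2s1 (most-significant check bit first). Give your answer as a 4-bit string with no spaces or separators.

0110

s1 (pos 1,3,5,7,9,11,13,15): 0⊕0⊕1⊕1⊕0⊕0⊕1⊕1 = 0
s2 (pos 2,3,6,7,10,11,14,15): 0⊕0⊕1⊕1⊕1⊕0⊕1⊕1 = 1
s4 (pos 4,5,6,7,12,13,14,15): 0⊕1⊕1⊕1⊕1⊕1⊕1⊕1 = 1
s8 (pos 8,9,10,11,12,13,14,15): 1⊕0⊕1⊕0⊕1⊕1⊕1⊕1 = 0
Syndrome s8…s1 = 0110 → error at position 6.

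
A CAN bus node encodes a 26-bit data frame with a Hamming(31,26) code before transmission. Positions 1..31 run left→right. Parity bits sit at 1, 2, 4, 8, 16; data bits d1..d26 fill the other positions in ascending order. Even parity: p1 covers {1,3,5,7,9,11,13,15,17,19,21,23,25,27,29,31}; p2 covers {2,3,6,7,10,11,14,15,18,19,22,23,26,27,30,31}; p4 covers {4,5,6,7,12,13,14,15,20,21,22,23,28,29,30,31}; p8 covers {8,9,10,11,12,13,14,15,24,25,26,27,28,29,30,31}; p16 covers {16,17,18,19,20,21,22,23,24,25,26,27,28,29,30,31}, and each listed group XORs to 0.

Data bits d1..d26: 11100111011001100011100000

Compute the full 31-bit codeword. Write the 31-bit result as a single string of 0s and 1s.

0010110001110111001100011100000

Place data at non-parity positions: p1 p2 1 p4 1 1 0 p8 0 1 1 1 0 1 1 p16 0 0 1 1 0 0 0 1 1 1 0 0 0 0 0
p1 (pos 1,3,5,7,9,11,13,15,17,19,21,23,25,27,29,31): XOR of data positions = 1⊕1⊕0⊕0⊕1⊕0⊕1⊕0⊕1⊕0⊕0⊕1⊕0⊕0⊕0 = 0
p2 (pos 2,3,6,7,10,11,14,15,18,19,22,23,26,27,30,31): XOR of data positions = 1⊕1⊕0⊕1⊕1⊕1⊕1⊕0⊕1⊕0⊕0⊕1⊕0⊕0⊕0 = 0
p4 (pos 4,5,6,7,12,13,14,15,20,21,22,23,28,29,30,31): XOR of data positions = 1⊕1⊕0⊕1⊕0⊕1⊕1⊕1⊕0⊕0⊕0⊕0⊕0⊕0⊕0 = 0
p8 (pos 8,9,10,11,12,13,14,15,24,25,26,27,28,29,30,31): XOR of data positions = 0⊕1⊕1⊕1⊕0⊕1⊕1⊕1⊕1⊕1⊕0⊕0⊕0⊕0⊕0 = 0
p16 (pos 16,17,18,19,20,21,22,23,24,25,26,27,28,29,30,31): XOR of data positions = 0⊕0⊕1⊕1⊕0⊕0⊕0⊕1⊕1⊕1⊕0⊕0⊕0⊕0⊕0 = 1
Codeword: 0010110001110111001100011100000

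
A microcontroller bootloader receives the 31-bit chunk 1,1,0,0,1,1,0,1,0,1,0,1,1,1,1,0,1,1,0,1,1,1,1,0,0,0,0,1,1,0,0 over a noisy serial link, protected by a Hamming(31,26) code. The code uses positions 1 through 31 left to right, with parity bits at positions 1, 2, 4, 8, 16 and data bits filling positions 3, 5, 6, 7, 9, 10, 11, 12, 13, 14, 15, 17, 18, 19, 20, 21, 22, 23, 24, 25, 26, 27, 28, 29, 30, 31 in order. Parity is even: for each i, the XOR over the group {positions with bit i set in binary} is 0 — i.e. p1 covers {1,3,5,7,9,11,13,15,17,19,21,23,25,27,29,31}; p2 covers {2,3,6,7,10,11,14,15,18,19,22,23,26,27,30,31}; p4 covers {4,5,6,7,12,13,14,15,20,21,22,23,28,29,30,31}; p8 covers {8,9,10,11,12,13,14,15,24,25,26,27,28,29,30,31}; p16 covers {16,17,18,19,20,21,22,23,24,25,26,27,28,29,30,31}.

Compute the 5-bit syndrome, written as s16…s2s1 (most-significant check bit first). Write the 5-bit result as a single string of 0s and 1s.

s1 (pos 1,3,5,7,9,11,13,15,17,19,21,23,25,27,29,31): 1⊕0⊕1⊕0⊕0⊕0⊕1⊕1⊕1⊕0⊕1⊕1⊕0⊕0⊕1⊕0 = 0
s2 (pos 2,3,6,7,10,11,14,15,18,19,22,23,26,27,30,31): 1⊕0⊕1⊕0⊕1⊕0⊕1⊕1⊕1⊕0⊕1⊕1⊕0⊕0⊕0⊕0 = 0
s4 (pos 4,5,6,7,12,13,14,15,20,21,22,23,28,29,30,31): 0⊕1⊕1⊕0⊕1⊕1⊕1⊕1⊕1⊕1⊕1⊕1⊕1⊕1⊕0⊕0 = 0
s8 (pos 8,9,10,11,12,13,14,15,24,25,26,27,28,29,30,31): 1⊕0⊕1⊕0⊕1⊕1⊕1⊕1⊕0⊕0⊕0⊕0⊕1⊕1⊕0⊕0 = 0
s16 (pos 16,17,18,19,20,21,22,23,24,25,26,27,28,29,30,31): 0⊕1⊕1⊕0⊕1⊕1⊕1⊕1⊕0⊕0⊕0⊕0⊕1⊕1⊕0⊕0 = 0
Syndrome s16…s1 = 00000 → no error.

00000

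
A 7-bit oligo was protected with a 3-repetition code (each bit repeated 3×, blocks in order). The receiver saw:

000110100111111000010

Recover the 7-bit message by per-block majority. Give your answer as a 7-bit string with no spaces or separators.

0101100

Block 1 (000): 0 ones → 0
Block 2 (110): 2 ones → 1
Block 3 (100): 1 one → 0
Block 4 (111): 3 ones → 1
Block 5 (111): 3 ones → 1
Block 6 (000): 0 ones → 0
Block 7 (010): 1 one → 0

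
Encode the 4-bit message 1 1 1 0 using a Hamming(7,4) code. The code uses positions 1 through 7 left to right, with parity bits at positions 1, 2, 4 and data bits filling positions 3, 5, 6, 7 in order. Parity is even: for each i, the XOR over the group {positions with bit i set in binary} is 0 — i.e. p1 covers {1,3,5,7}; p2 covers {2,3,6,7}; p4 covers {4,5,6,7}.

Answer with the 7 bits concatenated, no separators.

0010110

Place data at non-parity positions: p1 p2 1 p4 1 1 0
p1 (pos 1,3,5,7): XOR of data positions = 1⊕1⊕0 = 0
p2 (pos 2,3,6,7): XOR of data positions = 1⊕1⊕0 = 0
p4 (pos 4,5,6,7): XOR of data positions = 1⊕1⊕0 = 0
Codeword: 0010110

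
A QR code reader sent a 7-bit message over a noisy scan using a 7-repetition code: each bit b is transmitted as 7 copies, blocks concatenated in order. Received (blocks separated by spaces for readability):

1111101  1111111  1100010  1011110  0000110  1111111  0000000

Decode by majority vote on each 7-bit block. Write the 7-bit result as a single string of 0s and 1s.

Block 1 (1111101): 6 ones → 1
Block 2 (1111111): 7 ones → 1
Block 3 (1100010): 3 ones → 0
Block 4 (1011110): 5 ones → 1
Block 5 (0000110): 2 ones → 0
Block 6 (1111111): 7 ones → 1
Block 7 (0000000): 0 ones → 0

1101010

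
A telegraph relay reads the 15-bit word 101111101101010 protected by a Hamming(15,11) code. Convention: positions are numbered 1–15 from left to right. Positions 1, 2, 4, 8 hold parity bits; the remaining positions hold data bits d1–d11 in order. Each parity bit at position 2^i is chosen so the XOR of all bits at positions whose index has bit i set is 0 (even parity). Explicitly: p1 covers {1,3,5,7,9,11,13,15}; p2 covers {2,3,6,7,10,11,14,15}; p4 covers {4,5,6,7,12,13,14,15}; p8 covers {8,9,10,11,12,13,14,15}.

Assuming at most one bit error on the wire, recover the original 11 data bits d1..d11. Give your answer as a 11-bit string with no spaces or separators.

01111101010

s1 (pos 1,3,5,7,9,11,13,15): 1⊕1⊕1⊕1⊕1⊕0⊕0⊕0 = 1
s2 (pos 2,3,6,7,10,11,14,15): 0⊕1⊕1⊕1⊕1⊕0⊕1⊕0 = 1
s4 (pos 4,5,6,7,12,13,14,15): 1⊕1⊕1⊕1⊕1⊕0⊕1⊕0 = 0
s8 (pos 8,9,10,11,12,13,14,15): 0⊕1⊕1⊕0⊕1⊕0⊕1⊕0 = 0
Syndrome s8…s1 = 0011 → error at position 3.
Flip position 3: 101111101101010 → 100111101101010
Read data bits from positions 3,5,6,7,9,10,11,12,13,14,15: 01111101010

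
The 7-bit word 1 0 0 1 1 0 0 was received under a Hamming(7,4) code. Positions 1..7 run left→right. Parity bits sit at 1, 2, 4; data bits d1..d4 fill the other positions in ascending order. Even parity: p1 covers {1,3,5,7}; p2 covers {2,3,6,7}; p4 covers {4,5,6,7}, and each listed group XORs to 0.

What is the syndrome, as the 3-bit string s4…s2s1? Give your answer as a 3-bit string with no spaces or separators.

000

s1 (pos 1,3,5,7): 1⊕0⊕1⊕0 = 0
s2 (pos 2,3,6,7): 0⊕0⊕0⊕0 = 0
s4 (pos 4,5,6,7): 1⊕1⊕0⊕0 = 0
Syndrome s4…s1 = 000 → no error.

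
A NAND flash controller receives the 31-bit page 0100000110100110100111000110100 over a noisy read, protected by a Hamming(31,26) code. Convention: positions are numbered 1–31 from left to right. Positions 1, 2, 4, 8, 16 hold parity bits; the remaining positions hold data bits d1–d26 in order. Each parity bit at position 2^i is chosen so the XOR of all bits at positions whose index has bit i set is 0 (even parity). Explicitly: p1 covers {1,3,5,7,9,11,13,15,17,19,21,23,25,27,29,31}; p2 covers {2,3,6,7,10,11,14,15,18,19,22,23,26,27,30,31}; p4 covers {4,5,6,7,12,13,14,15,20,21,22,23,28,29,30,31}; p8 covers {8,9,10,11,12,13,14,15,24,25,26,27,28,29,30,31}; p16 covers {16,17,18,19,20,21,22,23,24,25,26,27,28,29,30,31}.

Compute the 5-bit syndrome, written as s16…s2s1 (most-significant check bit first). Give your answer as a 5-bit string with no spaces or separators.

10011

s1 (pos 1,3,5,7,9,11,13,15,17,19,21,23,25,27,29,31): 0⊕0⊕0⊕0⊕1⊕1⊕0⊕1⊕1⊕0⊕1⊕0⊕0⊕1⊕1⊕0 = 1
s2 (pos 2,3,6,7,10,11,14,15,18,19,22,23,26,27,30,31): 1⊕0⊕0⊕0⊕0⊕1⊕1⊕1⊕0⊕0⊕1⊕0⊕1⊕1⊕0⊕0 = 1
s4 (pos 4,5,6,7,12,13,14,15,20,21,22,23,28,29,30,31): 0⊕0⊕0⊕0⊕0⊕0⊕1⊕1⊕1⊕1⊕1⊕0⊕0⊕1⊕0⊕0 = 0
s8 (pos 8,9,10,11,12,13,14,15,24,25,26,27,28,29,30,31): 1⊕1⊕0⊕1⊕0⊕0⊕1⊕1⊕0⊕0⊕1⊕1⊕0⊕1⊕0⊕0 = 0
s16 (pos 16,17,18,19,20,21,22,23,24,25,26,27,28,29,30,31): 0⊕1⊕0⊕0⊕1⊕1⊕1⊕0⊕0⊕0⊕1⊕1⊕0⊕1⊕0⊕0 = 1
Syndrome s16…s1 = 10011 → error at position 19.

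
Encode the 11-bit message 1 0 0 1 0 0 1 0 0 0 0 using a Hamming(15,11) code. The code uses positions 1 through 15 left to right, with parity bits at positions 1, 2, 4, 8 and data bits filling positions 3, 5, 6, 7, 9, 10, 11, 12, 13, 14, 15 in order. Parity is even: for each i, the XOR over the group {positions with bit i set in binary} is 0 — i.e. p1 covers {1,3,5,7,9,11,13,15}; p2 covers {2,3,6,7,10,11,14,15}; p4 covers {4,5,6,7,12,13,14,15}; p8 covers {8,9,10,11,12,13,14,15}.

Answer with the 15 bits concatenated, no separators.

Place data at non-parity positions: p1 p2 1 p4 0 0 1 p8 0 0 1 0 0 0 0
p1 (pos 1,3,5,7,9,11,13,15): XOR of data positions = 1⊕0⊕1⊕0⊕1⊕0⊕0 = 1
p2 (pos 2,3,6,7,10,11,14,15): XOR of data positions = 1⊕0⊕1⊕0⊕1⊕0⊕0 = 1
p4 (pos 4,5,6,7,12,13,14,15): XOR of data positions = 0⊕0⊕1⊕0⊕0⊕0⊕0 = 1
p8 (pos 8,9,10,11,12,13,14,15): XOR of data positions = 0⊕0⊕1⊕0⊕0⊕0⊕0 = 1
Codeword: 111100110010000

111100110010000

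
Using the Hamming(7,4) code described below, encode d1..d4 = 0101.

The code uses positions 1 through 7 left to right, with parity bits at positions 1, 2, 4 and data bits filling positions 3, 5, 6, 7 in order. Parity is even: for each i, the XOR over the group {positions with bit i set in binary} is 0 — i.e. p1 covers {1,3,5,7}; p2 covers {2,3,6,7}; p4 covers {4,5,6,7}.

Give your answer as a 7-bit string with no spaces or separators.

Place data at non-parity positions: p1 p2 0 p4 1 0 1
p1 (pos 1,3,5,7): XOR of data positions = 0⊕1⊕1 = 0
p2 (pos 2,3,6,7): XOR of data positions = 0⊕0⊕1 = 1
p4 (pos 4,5,6,7): XOR of data positions = 1⊕0⊕1 = 0
Codeword: 0100101

0100101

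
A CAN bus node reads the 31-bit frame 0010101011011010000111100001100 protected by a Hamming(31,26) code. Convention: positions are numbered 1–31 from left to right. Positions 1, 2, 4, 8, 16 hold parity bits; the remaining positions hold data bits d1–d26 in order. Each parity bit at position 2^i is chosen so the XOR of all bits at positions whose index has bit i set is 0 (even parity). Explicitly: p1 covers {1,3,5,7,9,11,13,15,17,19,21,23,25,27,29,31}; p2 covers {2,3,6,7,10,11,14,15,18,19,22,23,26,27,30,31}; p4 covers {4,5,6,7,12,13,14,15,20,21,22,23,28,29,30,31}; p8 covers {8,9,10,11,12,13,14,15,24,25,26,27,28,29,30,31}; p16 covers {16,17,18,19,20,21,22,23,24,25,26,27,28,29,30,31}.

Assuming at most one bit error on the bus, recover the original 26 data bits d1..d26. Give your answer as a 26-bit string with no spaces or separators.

s1 (pos 1,3,5,7,9,11,13,15,17,19,21,23,25,27,29,31): 0⊕1⊕1⊕1⊕1⊕0⊕1⊕1⊕0⊕0⊕1⊕1⊕0⊕0⊕1⊕0 = 1
s2 (pos 2,3,6,7,10,11,14,15,18,19,22,23,26,27,30,31): 0⊕1⊕0⊕1⊕1⊕0⊕0⊕1⊕0⊕0⊕1⊕1⊕0⊕0⊕0⊕0 = 0
s4 (pos 4,5,6,7,12,13,14,15,20,21,22,23,28,29,30,31): 0⊕1⊕0⊕1⊕1⊕1⊕0⊕1⊕1⊕1⊕1⊕1⊕1⊕1⊕0⊕0 = 1
s8 (pos 8,9,10,11,12,13,14,15,24,25,26,27,28,29,30,31): 0⊕1⊕1⊕0⊕1⊕1⊕0⊕1⊕0⊕0⊕0⊕0⊕1⊕1⊕0⊕0 = 1
s16 (pos 16,17,18,19,20,21,22,23,24,25,26,27,28,29,30,31): 0⊕0⊕0⊕0⊕1⊕1⊕1⊕1⊕0⊕0⊕0⊕0⊕1⊕1⊕0⊕0 = 0
Syndrome s16…s1 = 01101 → error at position 13.
Flip position 13: 0010101011011010000111100001100 → 0010101011010010000111100001100
Read data bits from positions 3,5,6,7,9,10,11,12,13,14,15,17,18,19,20,21,22,23,24,25,26,27,28,29,30,31: 11011101001000111100001100

11011101001000111100001100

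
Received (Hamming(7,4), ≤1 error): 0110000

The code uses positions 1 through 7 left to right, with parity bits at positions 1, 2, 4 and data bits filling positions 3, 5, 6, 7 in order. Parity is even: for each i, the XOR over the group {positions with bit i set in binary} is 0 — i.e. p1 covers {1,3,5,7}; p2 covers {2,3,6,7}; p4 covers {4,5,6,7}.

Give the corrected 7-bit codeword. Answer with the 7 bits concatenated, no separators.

s1 (pos 1,3,5,7): 0⊕1⊕0⊕0 = 1
s2 (pos 2,3,6,7): 1⊕1⊕0⊕0 = 0
s4 (pos 4,5,6,7): 0⊕0⊕0⊕0 = 0
Syndrome s4…s1 = 001 → error at position 1.
Flip position 1: 0110000 → 1110000

1110000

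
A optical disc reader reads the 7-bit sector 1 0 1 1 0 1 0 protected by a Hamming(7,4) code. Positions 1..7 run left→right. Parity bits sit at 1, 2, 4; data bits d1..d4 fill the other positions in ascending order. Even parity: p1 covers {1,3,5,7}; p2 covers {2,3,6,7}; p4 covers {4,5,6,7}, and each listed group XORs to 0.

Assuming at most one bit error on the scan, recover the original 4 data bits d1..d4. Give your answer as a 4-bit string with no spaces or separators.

1010

s1 (pos 1,3,5,7): 1⊕1⊕0⊕0 = 0
s2 (pos 2,3,6,7): 0⊕1⊕1⊕0 = 0
s4 (pos 4,5,6,7): 1⊕0⊕1⊕0 = 0
Syndrome s4…s1 = 000 → no error.
Read data bits from positions 3,5,6,7: 1010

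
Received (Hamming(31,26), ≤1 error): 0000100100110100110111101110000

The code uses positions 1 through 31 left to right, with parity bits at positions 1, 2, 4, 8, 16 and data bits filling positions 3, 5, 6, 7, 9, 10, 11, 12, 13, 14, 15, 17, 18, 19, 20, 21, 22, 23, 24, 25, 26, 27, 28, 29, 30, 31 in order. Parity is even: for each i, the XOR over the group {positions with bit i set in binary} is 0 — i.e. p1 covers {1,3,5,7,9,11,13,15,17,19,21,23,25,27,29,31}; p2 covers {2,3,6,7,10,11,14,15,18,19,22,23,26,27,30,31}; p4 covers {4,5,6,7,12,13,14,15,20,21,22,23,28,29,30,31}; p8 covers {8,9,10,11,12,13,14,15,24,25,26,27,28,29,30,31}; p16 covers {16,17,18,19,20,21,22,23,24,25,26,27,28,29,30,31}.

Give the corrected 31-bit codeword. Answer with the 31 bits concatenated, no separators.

s1 (pos 1,3,5,7,9,11,13,15,17,19,21,23,25,27,29,31): 0⊕0⊕1⊕0⊕0⊕1⊕0⊕0⊕1⊕0⊕1⊕1⊕1⊕1⊕0⊕0 = 1
s2 (pos 2,3,6,7,10,11,14,15,18,19,22,23,26,27,30,31): 0⊕0⊕0⊕0⊕0⊕1⊕1⊕0⊕1⊕0⊕1⊕1⊕1⊕1⊕0⊕0 = 1
s4 (pos 4,5,6,7,12,13,14,15,20,21,22,23,28,29,30,31): 0⊕1⊕0⊕0⊕1⊕0⊕1⊕0⊕1⊕1⊕1⊕1⊕0⊕0⊕0⊕0 = 1
s8 (pos 8,9,10,11,12,13,14,15,24,25,26,27,28,29,30,31): 1⊕0⊕0⊕1⊕1⊕0⊕1⊕0⊕0⊕1⊕1⊕1⊕0⊕0⊕0⊕0 = 1
s16 (pos 16,17,18,19,20,21,22,23,24,25,26,27,28,29,30,31): 0⊕1⊕1⊕0⊕1⊕1⊕1⊕1⊕0⊕1⊕1⊕1⊕0⊕0⊕0⊕0 = 1
Syndrome s16…s1 = 11111 → error at position 31.
Flip position 31: 0000100100110100110111101110000 → 0000100100110100110111101110001

0000100100110100110111101110001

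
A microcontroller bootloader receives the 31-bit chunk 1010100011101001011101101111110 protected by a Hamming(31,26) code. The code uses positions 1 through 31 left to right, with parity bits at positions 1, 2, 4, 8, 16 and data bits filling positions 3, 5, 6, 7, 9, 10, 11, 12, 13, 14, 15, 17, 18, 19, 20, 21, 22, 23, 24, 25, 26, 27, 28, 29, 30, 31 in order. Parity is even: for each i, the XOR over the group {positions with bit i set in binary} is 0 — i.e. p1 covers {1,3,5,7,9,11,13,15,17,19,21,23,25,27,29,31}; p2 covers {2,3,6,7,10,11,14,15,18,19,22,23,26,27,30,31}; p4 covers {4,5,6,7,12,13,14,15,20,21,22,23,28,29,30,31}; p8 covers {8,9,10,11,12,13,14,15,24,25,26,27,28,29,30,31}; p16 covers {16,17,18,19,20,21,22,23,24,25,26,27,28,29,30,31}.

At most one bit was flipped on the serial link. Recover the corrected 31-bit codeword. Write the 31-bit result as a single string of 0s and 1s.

0010100011101001011101101111110

s1 (pos 1,3,5,7,9,11,13,15,17,19,21,23,25,27,29,31): 1⊕1⊕1⊕0⊕1⊕1⊕1⊕0⊕0⊕1⊕0⊕1⊕1⊕1⊕1⊕0 = 1
s2 (pos 2,3,6,7,10,11,14,15,18,19,22,23,26,27,30,31): 0⊕1⊕0⊕0⊕1⊕1⊕0⊕0⊕1⊕1⊕1⊕1⊕1⊕1⊕1⊕0 = 0
s4 (pos 4,5,6,7,12,13,14,15,20,21,22,23,28,29,30,31): 0⊕1⊕0⊕0⊕0⊕1⊕0⊕0⊕1⊕0⊕1⊕1⊕1⊕1⊕1⊕0 = 0
s8 (pos 8,9,10,11,12,13,14,15,24,25,26,27,28,29,30,31): 0⊕1⊕1⊕1⊕0⊕1⊕0⊕0⊕0⊕1⊕1⊕1⊕1⊕1⊕1⊕0 = 0
s16 (pos 16,17,18,19,20,21,22,23,24,25,26,27,28,29,30,31): 1⊕0⊕1⊕1⊕1⊕0⊕1⊕1⊕0⊕1⊕1⊕1⊕1⊕1⊕1⊕0 = 0
Syndrome s16…s1 = 00001 → error at position 1.
Flip position 1: 1010100011101001011101101111110 → 0010100011101001011101101111110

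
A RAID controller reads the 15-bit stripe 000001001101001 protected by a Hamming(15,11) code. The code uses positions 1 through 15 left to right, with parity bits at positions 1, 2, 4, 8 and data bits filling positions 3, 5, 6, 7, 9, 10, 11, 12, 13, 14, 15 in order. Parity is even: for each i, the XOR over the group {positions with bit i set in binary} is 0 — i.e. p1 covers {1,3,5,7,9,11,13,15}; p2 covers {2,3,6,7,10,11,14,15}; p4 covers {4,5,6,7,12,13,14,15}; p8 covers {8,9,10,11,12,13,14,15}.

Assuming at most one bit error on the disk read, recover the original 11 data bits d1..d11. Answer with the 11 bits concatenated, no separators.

00001101001

s1 (pos 1,3,5,7,9,11,13,15): 0⊕0⊕0⊕0⊕1⊕0⊕0⊕1 = 0
s2 (pos 2,3,6,7,10,11,14,15): 0⊕0⊕1⊕0⊕1⊕0⊕0⊕1 = 1
s4 (pos 4,5,6,7,12,13,14,15): 0⊕0⊕1⊕0⊕1⊕0⊕0⊕1 = 1
s8 (pos 8,9,10,11,12,13,14,15): 0⊕1⊕1⊕0⊕1⊕0⊕0⊕1 = 0
Syndrome s8…s1 = 0110 → error at position 6.
Flip position 6: 000001001101001 → 000000001101001
Read data bits from positions 3,5,6,7,9,10,11,12,13,14,15: 00001101001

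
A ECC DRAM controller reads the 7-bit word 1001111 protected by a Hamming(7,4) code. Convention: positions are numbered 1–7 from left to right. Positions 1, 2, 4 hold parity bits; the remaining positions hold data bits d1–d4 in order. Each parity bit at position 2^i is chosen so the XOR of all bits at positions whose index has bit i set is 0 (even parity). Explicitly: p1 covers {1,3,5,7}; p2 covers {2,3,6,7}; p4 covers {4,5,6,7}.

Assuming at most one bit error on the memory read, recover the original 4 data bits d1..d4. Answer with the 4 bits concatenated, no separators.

0111

s1 (pos 1,3,5,7): 1⊕0⊕1⊕1 = 1
s2 (pos 2,3,6,7): 0⊕0⊕1⊕1 = 0
s4 (pos 4,5,6,7): 1⊕1⊕1⊕1 = 0
Syndrome s4…s1 = 001 → error at position 1.
Flip position 1: 1001111 → 0001111
Read data bits from positions 3,5,6,7: 0111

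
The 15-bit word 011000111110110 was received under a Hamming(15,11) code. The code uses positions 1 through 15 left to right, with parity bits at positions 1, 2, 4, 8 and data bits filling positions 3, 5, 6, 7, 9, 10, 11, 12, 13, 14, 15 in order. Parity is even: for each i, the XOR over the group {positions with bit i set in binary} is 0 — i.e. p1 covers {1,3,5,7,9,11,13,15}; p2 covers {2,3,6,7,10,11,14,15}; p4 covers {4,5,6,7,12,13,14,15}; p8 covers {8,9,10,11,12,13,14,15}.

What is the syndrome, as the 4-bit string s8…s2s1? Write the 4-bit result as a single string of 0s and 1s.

0101

s1 (pos 1,3,5,7,9,11,13,15): 0⊕1⊕0⊕1⊕1⊕1⊕1⊕0 = 1
s2 (pos 2,3,6,7,10,11,14,15): 1⊕1⊕0⊕1⊕1⊕1⊕1⊕0 = 0
s4 (pos 4,5,6,7,12,13,14,15): 0⊕0⊕0⊕1⊕0⊕1⊕1⊕0 = 1
s8 (pos 8,9,10,11,12,13,14,15): 1⊕1⊕1⊕1⊕0⊕1⊕1⊕0 = 0
Syndrome s8…s1 = 0101 → error at position 5.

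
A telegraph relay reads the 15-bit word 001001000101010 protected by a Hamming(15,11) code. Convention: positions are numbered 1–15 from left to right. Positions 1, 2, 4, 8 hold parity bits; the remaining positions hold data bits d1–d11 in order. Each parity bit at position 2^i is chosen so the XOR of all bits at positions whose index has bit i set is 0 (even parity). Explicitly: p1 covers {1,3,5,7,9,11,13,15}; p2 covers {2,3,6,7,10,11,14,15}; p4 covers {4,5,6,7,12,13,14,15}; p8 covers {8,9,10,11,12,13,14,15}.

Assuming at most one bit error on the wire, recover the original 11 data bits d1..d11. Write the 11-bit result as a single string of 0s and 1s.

s1 (pos 1,3,5,7,9,11,13,15): 0⊕1⊕0⊕0⊕0⊕0⊕0⊕0 = 1
s2 (pos 2,3,6,7,10,11,14,15): 0⊕1⊕1⊕0⊕1⊕0⊕1⊕0 = 0
s4 (pos 4,5,6,7,12,13,14,15): 0⊕0⊕1⊕0⊕1⊕0⊕1⊕0 = 1
s8 (pos 8,9,10,11,12,13,14,15): 0⊕0⊕1⊕0⊕1⊕0⊕1⊕0 = 1
Syndrome s8…s1 = 1101 → error at position 13.
Flip position 13: 001001000101010 → 001001000101110
Read data bits from positions 3,5,6,7,9,10,11,12,13,14,15: 10100101110

10100101110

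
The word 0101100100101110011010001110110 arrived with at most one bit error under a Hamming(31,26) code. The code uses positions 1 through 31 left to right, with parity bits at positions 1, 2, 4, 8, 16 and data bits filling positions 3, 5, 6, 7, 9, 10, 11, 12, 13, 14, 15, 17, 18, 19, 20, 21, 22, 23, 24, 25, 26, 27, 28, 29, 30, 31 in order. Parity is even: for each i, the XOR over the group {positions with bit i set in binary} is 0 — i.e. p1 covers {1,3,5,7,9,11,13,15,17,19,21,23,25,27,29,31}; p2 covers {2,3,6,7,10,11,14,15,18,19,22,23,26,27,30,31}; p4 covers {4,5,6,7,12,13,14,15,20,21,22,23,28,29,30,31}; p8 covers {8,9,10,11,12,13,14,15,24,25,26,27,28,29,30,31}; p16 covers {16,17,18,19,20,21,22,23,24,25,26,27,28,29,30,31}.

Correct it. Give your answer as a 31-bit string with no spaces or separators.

0111100100101110011010001110110

s1 (pos 1,3,5,7,9,11,13,15,17,19,21,23,25,27,29,31): 0⊕0⊕1⊕0⊕0⊕1⊕1⊕1⊕0⊕1⊕1⊕0⊕1⊕1⊕1⊕0 = 1
s2 (pos 2,3,6,7,10,11,14,15,18,19,22,23,26,27,30,31): 1⊕0⊕0⊕0⊕0⊕1⊕1⊕1⊕1⊕1⊕0⊕0⊕1⊕1⊕1⊕0 = 1
s4 (pos 4,5,6,7,12,13,14,15,20,21,22,23,28,29,30,31): 1⊕1⊕0⊕0⊕0⊕1⊕1⊕1⊕0⊕1⊕0⊕0⊕0⊕1⊕1⊕0 = 0
s8 (pos 8,9,10,11,12,13,14,15,24,25,26,27,28,29,30,31): 1⊕0⊕0⊕1⊕0⊕1⊕1⊕1⊕0⊕1⊕1⊕1⊕0⊕1⊕1⊕0 = 0
s16 (pos 16,17,18,19,20,21,22,23,24,25,26,27,28,29,30,31): 0⊕0⊕1⊕1⊕0⊕1⊕0⊕0⊕0⊕1⊕1⊕1⊕0⊕1⊕1⊕0 = 0
Syndrome s16…s1 = 00011 → error at position 3.
Flip position 3: 0101100100101110011010001110110 → 0111100100101110011010001110110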